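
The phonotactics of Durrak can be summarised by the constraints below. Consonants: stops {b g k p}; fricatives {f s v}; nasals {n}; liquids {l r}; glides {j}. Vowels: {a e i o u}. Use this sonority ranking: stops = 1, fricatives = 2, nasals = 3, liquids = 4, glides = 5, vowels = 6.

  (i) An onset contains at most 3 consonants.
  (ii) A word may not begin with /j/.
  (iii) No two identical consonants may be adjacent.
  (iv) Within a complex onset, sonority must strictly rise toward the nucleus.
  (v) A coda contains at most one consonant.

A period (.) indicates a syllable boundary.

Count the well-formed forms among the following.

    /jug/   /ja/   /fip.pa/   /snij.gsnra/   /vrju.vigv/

/jug/ — violates constraint (ii): word begins with /j/ → ill-formed
/ja/ — violates constraint (ii): word begins with /j/ → ill-formed
/fip.pa/ — violates constraint (iii): adjacent identical consonants /pp/ → ill-formed
/snij.gsnra/ — violates constraint (i): syllable 2 onset /gsnr/ has 4 consonants (> 3) → ill-formed
/vrju.vigv/ — violates constraint (v): syllable 2 coda /gv/ has 2 consonants (> 1) → ill-formed
No form is well-formed → 0.

0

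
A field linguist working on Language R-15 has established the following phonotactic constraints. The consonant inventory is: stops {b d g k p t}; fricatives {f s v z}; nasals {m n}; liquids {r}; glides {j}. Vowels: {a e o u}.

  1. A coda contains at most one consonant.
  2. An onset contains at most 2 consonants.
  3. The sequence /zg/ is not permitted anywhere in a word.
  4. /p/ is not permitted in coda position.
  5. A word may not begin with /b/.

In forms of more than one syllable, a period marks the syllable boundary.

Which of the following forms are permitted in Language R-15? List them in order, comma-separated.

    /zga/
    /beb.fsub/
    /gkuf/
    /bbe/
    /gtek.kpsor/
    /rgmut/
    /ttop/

/gkuf/

/zga/ — violates constraint 3: contains banned sequence /zg/ → not permitted
/beb.fsub/ — violates constraint 5: word begins with /b/ → not permitted
/gkuf/ — σ1 onset /gk/ (2C), coda /f/ ok → permitted
/bbe/ — violates constraint 5: word begins with /b/ → not permitted
/gtek.kpsor/ — violates constraint 2: syllable 2 onset /kps/ has 3 consonants (> 2) → not permitted
/rgmut/ — violates constraint 2: syllable 1 onset /rgm/ has 3 consonants (> 2) → not permitted
/ttop/ — violates constraint 4: syllable 1 coda contains /p/ → not permitted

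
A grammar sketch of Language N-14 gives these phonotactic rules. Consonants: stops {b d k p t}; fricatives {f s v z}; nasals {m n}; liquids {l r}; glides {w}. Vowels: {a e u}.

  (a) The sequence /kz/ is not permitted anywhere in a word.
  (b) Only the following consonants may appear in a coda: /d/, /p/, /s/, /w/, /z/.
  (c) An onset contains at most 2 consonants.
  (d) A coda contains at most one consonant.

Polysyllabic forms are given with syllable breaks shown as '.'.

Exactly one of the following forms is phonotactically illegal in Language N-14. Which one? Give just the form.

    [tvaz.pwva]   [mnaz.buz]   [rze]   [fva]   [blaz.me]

[tvaz.pwva] — violates constraint (c): syllable 2 onset /pwv/ has 3 consonants (> 2) → phonotactically illegal
[mnaz.buz] — σ1 onset /mn/ (2C), coda /z/ ok; σ2 onset /b/, coda /z/ ok → phonotactically legal
[rze] — σ1 onset /rz/ (2C), coda /∅/ ok → phonotactically legal
[fva] — σ1 onset /fv/ (2C), coda /∅/ ok → phonotactically legal
[blaz.me] — σ1 onset /bl/ (2C), coda /z/ ok; σ2 onset /m/, coda /∅/ ok → phonotactically legal

[tvaz.pwva]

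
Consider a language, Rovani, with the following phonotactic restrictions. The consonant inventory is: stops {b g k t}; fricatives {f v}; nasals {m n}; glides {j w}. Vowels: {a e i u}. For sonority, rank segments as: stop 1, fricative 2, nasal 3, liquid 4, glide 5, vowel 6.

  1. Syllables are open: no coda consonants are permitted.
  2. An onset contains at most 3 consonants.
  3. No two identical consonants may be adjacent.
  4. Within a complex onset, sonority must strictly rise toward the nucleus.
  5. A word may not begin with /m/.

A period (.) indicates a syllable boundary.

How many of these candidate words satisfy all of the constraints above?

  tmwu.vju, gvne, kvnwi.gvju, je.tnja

3

tmwu.vju — σ1 onset /tmw/ (1→3→5 rises), coda /∅/ ok; σ2 onset /vj/ (2→5 rises), coda /∅/ ok → licit
gvne — σ1 onset /gvn/ (1→2→3 rises), coda /∅/ ok → licit
kvnwi.gvju — violates constraint 2: syllable 1 onset /kvnw/ has 4 consonants (> 3) → illicit
je.tnja — σ1 onset /j/, coda /∅/ ok; σ2 onset /tnj/ (1→3→5 rises), coda /∅/ ok → licit
Licit: tmwu.vju, gvne, je.tnja → 3.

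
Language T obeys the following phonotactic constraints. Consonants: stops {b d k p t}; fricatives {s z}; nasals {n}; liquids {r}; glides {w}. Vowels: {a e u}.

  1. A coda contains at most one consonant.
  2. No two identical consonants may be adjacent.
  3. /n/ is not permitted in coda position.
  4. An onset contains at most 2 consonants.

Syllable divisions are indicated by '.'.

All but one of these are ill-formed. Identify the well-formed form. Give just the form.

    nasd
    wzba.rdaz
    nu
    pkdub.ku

nu

nasd — violates constraint 1: syllable 1 coda /sd/ has 2 consonants (> 1) → ill-formed
wzba.rdaz — violates constraint 4: syllable 1 onset /wzb/ has 3 consonants (> 2) → ill-formed
nu — σ1 onset /n/, coda /∅/ ok → well-formed
pkdub.ku — violates constraint 4: syllable 1 onset /pkd/ has 3 consonants (> 2) → ill-formed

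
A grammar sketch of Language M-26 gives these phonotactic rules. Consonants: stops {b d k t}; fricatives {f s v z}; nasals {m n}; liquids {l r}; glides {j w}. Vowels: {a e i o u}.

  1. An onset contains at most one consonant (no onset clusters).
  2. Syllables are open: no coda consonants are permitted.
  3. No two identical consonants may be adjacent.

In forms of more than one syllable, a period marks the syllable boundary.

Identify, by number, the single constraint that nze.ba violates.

1

nze.ba: syllable 1 onset /nz/ has 2 consonants (> 1).
This is a violation of constraint 1: "An onset contains at most one consonant (no onset clusters)."
The remaining constraints (2, 3) are satisfied.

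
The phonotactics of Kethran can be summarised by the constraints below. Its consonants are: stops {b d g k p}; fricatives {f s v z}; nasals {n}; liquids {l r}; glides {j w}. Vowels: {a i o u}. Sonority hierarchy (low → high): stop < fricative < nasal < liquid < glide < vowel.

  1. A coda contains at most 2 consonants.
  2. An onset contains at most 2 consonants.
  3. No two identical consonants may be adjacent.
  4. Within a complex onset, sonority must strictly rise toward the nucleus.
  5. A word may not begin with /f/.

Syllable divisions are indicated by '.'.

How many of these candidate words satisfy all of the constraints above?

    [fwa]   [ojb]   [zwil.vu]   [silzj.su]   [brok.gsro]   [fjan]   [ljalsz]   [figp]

2

[fwa] — violates constraint 5: word begins with /f/ → not permitted
[ojb] — σ1 onset /∅/, coda /jb/ (2C) ok → permitted
[zwil.vu] — σ1 onset /zw/ (2→5 rises), coda /l/ ok; σ2 onset /v/, coda /∅/ ok → permitted
[silzj.su] — violates constraint 1: syllable 1 coda /lzj/ has 3 consonants (> 2) → not permitted
[brok.gsro] — violates constraint 2: syllable 2 onset /gsr/ has 3 consonants (> 2) → not permitted
[fjan] — violates constraint 5: word begins with /f/ → not permitted
[ljalsz] — violates constraint 1: syllable 1 coda /lsz/ has 3 consonants (> 2) → not permitted
[figp] — violates constraint 5: word begins with /f/ → not permitted
Permitted: [ojb], [zwil.vu] → 2.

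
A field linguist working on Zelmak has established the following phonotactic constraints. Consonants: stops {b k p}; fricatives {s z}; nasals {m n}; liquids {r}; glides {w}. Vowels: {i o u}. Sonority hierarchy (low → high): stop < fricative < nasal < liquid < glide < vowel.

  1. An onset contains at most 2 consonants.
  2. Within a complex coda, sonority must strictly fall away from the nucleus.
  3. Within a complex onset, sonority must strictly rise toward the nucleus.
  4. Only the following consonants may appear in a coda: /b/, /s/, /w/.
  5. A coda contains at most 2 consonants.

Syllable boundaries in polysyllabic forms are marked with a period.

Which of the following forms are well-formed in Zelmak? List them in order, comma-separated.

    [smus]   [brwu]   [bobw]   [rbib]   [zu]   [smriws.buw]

[smus], [zu]

[smus] — σ1 onset /sm/ (2→3 rises), coda /s/ ok → well-formed
[brwu] — violates constraint 1: syllable 1 onset /brw/ has 3 consonants (> 2) → ill-formed
[bobw] — violates constraint 2: syllable 1 coda /bw/: /b/ (stop, 1) → /w/ (glide, 5) does not fall → ill-formed
[rbib] — violates constraint 3: syllable 1 onset /rb/: /r/ (liquid, 4) → /b/ (stop, 1) does not rise → ill-formed
[zu] — σ1 onset /z/, coda /∅/ ok → well-formed
[smriws.buw] — violates constraint 1: syllable 1 onset /smr/ has 3 consonants (> 2) → ill-formed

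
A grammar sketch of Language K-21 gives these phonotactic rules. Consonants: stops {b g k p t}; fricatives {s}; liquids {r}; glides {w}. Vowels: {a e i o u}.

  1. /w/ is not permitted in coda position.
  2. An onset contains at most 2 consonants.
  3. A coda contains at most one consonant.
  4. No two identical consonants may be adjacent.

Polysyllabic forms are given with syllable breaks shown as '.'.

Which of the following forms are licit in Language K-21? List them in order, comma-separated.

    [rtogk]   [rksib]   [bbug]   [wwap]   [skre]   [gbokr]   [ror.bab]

[ror.bab]

[rtogk] — violates constraint 3: syllable 1 coda /gk/ has 2 consonants (> 1) → illicit
[rksib] — violates constraint 2: syllable 1 onset /rks/ has 3 consonants (> 2) → illicit
[bbug] — violates constraint 4: adjacent identical consonants /bb/ → illicit
[wwap] — violates constraint 4: adjacent identical consonants /ww/ → illicit
[skre] — violates constraint 2: syllable 1 onset /skr/ has 3 consonants (> 2) → illicit
[gbokr] — violates constraint 3: syllable 1 coda /kr/ has 2 consonants (> 1) → illicit
[ror.bab] — σ1 onset /r/, coda /r/ ok; σ2 onset /b/, coda /b/ ok → licit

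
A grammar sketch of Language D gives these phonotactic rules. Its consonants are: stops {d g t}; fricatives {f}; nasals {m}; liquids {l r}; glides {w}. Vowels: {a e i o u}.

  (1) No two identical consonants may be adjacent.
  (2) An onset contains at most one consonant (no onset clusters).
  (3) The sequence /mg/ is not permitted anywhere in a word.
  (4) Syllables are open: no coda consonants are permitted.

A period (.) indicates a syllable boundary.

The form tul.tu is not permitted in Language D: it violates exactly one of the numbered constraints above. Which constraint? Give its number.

tul.tu: syllable 1 coda /l/ has 1 consonant (> 0).
This is a violation of constraint 4: "Syllables are open: no coda consonants are permitted."
The remaining constraints (1, 2, 3) are satisfied.

4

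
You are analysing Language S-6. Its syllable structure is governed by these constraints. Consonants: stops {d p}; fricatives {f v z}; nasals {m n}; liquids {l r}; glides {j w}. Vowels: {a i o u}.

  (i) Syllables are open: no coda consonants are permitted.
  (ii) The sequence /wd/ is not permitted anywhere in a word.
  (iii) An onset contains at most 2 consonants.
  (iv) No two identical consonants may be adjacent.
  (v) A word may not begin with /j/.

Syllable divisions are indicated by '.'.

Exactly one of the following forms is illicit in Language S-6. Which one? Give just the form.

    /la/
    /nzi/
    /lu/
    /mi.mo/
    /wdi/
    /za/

/wdi/

/la/ — σ1 onset /l/, coda /∅/ ok → licit
/nzi/ — σ1 onset /nz/ (2C), coda /∅/ ok → licit
/lu/ — σ1 onset /l/, coda /∅/ ok → licit
/mi.mo/ — σ1 onset /m/, coda /∅/ ok; σ2 onset /m/, coda /∅/ ok → licit
/wdi/ — violates constraint (ii): contains banned sequence /wd/ → illicit
/za/ — σ1 onset /z/, coda /∅/ ok → licit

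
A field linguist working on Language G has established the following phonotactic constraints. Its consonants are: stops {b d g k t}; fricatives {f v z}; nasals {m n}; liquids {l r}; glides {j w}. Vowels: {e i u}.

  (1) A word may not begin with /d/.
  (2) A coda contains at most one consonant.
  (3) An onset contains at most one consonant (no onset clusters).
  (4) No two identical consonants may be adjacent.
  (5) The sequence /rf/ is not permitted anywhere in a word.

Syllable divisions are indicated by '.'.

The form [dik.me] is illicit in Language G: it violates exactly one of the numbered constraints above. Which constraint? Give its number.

[dik.me]: word begins with /d/.
This is a violation of constraint 1: "A word may not begin with /d/."
The remaining constraints (2, 3, 4, 5) are satisfied.

1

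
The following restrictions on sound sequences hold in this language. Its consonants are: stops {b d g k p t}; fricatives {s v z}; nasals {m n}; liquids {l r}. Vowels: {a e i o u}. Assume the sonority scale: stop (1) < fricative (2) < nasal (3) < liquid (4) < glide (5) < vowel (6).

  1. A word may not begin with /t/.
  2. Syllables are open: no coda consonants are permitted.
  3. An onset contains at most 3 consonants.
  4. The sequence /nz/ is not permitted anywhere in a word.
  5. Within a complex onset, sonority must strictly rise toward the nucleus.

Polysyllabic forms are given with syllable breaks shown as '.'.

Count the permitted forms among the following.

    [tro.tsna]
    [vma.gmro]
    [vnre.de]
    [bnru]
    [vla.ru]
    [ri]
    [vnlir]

[tro.tsna] — violates constraint 1: word begins with /t/ → not permitted
[vma.gmro] — σ1 onset /vm/ (2→3 rises), coda /∅/ ok; σ2 onset /gmr/ (1→3→4 rises), coda /∅/ ok → permitted
[vnre.de] — σ1 onset /vnr/ (2→3→4 rises), coda /∅/ ok; σ2 onset /d/, coda /∅/ ok → permitted
[bnru] — σ1 onset /bnr/ (1→3→4 rises), coda /∅/ ok → permitted
[vla.ru] — σ1 onset /vl/ (2→4 rises), coda /∅/ ok; σ2 onset /r/, coda /∅/ ok → permitted
[ri] — σ1 onset /r/, coda /∅/ ok → permitted
[vnlir] — violates constraint 2: syllable 1 coda /r/ has 1 consonant (> 0) → not permitted
Permitted: [vma.gmro], [vnre.de], [bnru], [vla.ru], [ri] → 5.

5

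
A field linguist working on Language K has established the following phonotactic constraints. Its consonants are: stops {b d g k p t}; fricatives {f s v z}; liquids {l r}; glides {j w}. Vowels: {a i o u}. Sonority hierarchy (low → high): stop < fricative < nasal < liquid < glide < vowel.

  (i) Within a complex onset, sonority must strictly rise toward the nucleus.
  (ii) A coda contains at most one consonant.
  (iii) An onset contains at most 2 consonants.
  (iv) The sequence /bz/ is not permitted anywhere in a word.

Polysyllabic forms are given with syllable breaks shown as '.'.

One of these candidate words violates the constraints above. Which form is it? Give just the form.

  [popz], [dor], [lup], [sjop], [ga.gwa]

[popz]

[popz] — violates constraint (ii): syllable 1 coda /pz/ has 2 consonants (> 1) → illicit
[dor] — σ1 onset /d/, coda /r/ ok → licit
[lup] — σ1 onset /l/, coda /p/ ok → licit
[sjop] — σ1 onset /sj/ (2→5 rises), coda /p/ ok → licit
[ga.gwa] — σ1 onset /g/, coda /∅/ ok; σ2 onset /gw/ (1→5 rises), coda /∅/ ok → licit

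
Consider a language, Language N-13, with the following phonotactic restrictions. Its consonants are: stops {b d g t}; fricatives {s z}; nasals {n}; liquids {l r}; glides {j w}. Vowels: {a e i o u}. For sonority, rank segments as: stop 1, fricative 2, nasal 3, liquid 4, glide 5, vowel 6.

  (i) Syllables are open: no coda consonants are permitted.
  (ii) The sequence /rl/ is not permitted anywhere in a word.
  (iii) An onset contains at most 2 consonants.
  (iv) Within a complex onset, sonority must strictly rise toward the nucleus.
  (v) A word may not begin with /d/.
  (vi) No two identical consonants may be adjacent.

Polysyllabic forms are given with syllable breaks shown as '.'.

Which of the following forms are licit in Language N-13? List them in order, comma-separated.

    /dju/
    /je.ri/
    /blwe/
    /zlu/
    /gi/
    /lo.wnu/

/dju/ — violates constraint (v): word begins with /d/ → illicit
/je.ri/ — σ1 onset /j/, coda /∅/ ok; σ2 onset /r/, coda /∅/ ok → licit
/blwe/ — violates constraint (iii): syllable 1 onset /blw/ has 3 consonants (> 2) → illicit
/zlu/ — σ1 onset /zl/ (2→4 rises), coda /∅/ ok → licit
/gi/ — σ1 onset /g/, coda /∅/ ok → licit
/lo.wnu/ — violates constraint (iv): syllable 2 onset /wn/: /w/ (glide, 5) → /n/ (nasal, 3) does not rise → illicit

/je.ri/, /zlu/, /gi/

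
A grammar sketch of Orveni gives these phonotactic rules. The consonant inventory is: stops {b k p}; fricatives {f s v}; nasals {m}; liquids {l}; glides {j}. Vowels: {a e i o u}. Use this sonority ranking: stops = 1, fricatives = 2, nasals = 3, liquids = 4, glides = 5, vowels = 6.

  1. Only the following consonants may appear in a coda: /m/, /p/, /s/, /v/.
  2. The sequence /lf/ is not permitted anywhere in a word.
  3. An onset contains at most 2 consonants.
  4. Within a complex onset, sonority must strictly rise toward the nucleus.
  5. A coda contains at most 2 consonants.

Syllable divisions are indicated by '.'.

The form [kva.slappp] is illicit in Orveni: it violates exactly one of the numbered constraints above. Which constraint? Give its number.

[kva.slappp]: syllable 2 coda /ppp/ has 3 consonants (> 2).
This is a violation of constraint 5: "A coda contains at most 2 consonants."
The remaining constraints (1, 2, 3, 4) are satisfied.

5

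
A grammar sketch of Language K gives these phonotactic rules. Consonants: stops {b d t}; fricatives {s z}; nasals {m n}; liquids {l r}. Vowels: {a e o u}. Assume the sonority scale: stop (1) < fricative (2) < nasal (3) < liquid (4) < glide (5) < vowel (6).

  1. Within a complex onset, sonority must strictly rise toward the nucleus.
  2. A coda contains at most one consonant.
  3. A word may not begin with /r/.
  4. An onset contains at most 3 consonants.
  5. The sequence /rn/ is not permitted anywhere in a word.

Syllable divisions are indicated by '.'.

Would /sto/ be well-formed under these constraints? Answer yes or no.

/sto/ — violates constraint 1: syllable 1 onset /st/: /s/ (fricative, 2) → /t/ (stop, 1) does not rise → ill-formed

no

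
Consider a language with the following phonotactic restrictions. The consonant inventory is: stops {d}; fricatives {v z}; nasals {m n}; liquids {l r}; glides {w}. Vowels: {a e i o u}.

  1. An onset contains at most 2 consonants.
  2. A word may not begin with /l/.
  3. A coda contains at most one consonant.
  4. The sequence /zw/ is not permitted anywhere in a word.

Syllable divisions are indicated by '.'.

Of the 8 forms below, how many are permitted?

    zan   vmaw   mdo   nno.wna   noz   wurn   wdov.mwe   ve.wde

zan — σ1 onset /z/, coda /n/ ok → permitted
vmaw — σ1 onset /vm/ (2C), coda /w/ ok → permitted
mdo — σ1 onset /md/ (2C), coda /∅/ ok → permitted
nno.wna — σ1 onset /nn/ (2C), coda /∅/ ok; σ2 onset /wn/ (2C), coda /∅/ ok → permitted
noz — σ1 onset /n/, coda /z/ ok → permitted
wurn — violates constraint 3: syllable 1 coda /rn/ has 2 consonants (> 1) → not permitted
wdov.mwe — σ1 onset /wd/ (2C), coda /v/ ok; σ2 onset /mw/ (2C), coda /∅/ ok → permitted
ve.wde — σ1 onset /v/, coda /∅/ ok; σ2 onset /wd/ (2C), coda /∅/ ok → permitted
Permitted: zan, vmaw, mdo, nno.wna, noz, wdov.mwe, ve.wde → 7.

7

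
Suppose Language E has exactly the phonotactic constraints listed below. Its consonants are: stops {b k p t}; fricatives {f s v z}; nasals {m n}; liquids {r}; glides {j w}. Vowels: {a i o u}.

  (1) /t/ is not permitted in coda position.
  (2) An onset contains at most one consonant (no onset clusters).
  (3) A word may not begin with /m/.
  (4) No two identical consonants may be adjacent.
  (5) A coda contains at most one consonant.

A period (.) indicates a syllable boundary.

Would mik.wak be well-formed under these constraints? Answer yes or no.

mik.wak — violates constraint 3: word begins with /m/ → ill-formed

no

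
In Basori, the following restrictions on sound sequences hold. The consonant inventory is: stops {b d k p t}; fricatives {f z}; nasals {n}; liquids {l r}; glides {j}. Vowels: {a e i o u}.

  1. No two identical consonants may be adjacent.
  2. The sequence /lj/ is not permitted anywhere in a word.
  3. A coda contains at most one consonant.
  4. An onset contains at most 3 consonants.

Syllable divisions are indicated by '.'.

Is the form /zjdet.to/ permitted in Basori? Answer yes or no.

no

/zjdet.to/ — violates constraint 1: adjacent identical consonants /tt/ → not permitted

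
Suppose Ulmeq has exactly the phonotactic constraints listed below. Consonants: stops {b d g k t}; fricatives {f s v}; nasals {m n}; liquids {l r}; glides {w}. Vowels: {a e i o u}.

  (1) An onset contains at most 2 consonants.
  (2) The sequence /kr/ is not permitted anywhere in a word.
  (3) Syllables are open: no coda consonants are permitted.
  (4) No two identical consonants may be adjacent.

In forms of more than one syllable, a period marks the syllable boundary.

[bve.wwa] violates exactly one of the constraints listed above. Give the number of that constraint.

4

[bve.wwa]: adjacent identical consonants /ww/.
This is a violation of constraint 4: "No two identical consonants may be adjacent."
The remaining constraints (1, 2, 3) are satisfied.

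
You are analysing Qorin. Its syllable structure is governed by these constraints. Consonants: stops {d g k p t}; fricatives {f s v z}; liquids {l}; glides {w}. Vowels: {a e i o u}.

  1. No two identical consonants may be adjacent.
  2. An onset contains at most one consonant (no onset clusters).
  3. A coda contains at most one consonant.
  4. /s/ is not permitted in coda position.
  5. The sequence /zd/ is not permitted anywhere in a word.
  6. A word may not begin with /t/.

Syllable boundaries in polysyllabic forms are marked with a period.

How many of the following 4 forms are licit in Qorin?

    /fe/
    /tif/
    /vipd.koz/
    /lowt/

/fe/ — σ1 onset /f/, coda /∅/ ok → licit
/tif/ — violates constraint 6: word begins with /t/ → illicit
/vipd.koz/ — violates constraint 3: syllable 1 coda /pd/ has 2 consonants (> 1) → illicit
/lowt/ — violates constraint 3: syllable 1 coda /wt/ has 2 consonants (> 1) → illicit
Licit: /fe/ → 1.

1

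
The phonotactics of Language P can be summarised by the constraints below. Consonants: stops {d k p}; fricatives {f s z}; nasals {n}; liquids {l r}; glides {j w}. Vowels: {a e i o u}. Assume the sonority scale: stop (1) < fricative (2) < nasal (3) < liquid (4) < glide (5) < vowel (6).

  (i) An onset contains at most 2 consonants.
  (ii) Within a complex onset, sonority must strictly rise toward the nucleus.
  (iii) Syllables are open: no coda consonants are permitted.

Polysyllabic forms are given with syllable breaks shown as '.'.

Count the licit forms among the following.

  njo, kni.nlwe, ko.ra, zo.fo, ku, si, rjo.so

6

njo — σ1 onset /nj/ (3→5 rises), coda /∅/ ok → licit
kni.nlwe — violates constraint (i): syllable 2 onset /nlw/ has 3 consonants (> 2) → illicit
ko.ra — σ1 onset /k/, coda /∅/ ok; σ2 onset /r/, coda /∅/ ok → licit
zo.fo — σ1 onset /z/, coda /∅/ ok; σ2 onset /f/, coda /∅/ ok → licit
ku — σ1 onset /k/, coda /∅/ ok → licit
si — σ1 onset /s/, coda /∅/ ok → licit
rjo.so — σ1 onset /rj/ (4→5 rises), coda /∅/ ok; σ2 onset /s/, coda /∅/ ok → licit
Licit: njo, ko.ra, zo.fo, ku, si, rjo.so → 6.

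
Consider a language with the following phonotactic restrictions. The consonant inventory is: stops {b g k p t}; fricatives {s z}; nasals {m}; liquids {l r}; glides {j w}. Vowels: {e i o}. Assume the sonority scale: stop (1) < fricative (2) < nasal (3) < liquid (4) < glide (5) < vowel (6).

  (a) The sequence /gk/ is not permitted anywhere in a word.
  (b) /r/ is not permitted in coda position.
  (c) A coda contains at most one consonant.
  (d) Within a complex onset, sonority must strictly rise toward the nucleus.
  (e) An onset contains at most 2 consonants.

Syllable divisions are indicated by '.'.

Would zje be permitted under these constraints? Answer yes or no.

yes

zje — σ1 onset /zj/ (2→5 rises), coda /∅/ ok → permitted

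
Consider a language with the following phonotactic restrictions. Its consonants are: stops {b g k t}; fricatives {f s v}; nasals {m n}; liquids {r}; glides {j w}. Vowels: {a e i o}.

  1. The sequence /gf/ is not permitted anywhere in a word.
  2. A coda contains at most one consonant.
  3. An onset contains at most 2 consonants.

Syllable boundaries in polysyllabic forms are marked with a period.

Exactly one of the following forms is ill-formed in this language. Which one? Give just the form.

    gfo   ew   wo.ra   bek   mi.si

gfo — violates constraint 1: contains banned sequence /gf/ → ill-formed
ew — σ1 onset /∅/, coda /w/ ok → well-formed
wo.ra — σ1 onset /w/, coda /∅/ ok; σ2 onset /r/, coda /∅/ ok → well-formed
bek — σ1 onset /b/, coda /k/ ok → well-formed
mi.si — σ1 onset /m/, coda /∅/ ok; σ2 onset /s/, coda /∅/ ok → well-formed

gfo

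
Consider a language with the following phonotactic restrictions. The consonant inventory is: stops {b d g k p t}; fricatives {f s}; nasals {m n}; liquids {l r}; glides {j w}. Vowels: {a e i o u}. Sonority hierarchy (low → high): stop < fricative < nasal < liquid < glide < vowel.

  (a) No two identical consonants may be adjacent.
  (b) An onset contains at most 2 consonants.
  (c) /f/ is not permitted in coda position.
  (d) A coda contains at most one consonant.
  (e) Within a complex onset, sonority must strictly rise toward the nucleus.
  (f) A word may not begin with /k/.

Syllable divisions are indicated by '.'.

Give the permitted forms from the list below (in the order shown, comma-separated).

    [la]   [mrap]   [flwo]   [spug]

[la], [mrap]

[la] — σ1 onset /l/, coda /∅/ ok → permitted
[mrap] — σ1 onset /mr/ (3→4 rises), coda /p/ ok → permitted
[flwo] — violates constraint (b): syllable 1 onset /flw/ has 3 consonants (> 2) → not permitted
[spug] — violates constraint (e): syllable 1 onset /sp/: /s/ (fricative, 2) → /p/ (stop, 1) does not rise → not permitted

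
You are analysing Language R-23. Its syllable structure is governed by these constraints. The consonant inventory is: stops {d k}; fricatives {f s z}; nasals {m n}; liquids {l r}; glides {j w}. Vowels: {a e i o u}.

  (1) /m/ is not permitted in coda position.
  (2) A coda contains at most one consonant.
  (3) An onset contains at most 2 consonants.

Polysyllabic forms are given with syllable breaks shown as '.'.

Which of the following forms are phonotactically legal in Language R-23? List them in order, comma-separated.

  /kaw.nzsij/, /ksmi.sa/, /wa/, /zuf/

/wa/, /zuf/

/kaw.nzsij/ — violates constraint 3: syllable 2 onset /nzs/ has 3 consonants (> 2) → phonotactically illegal
/ksmi.sa/ — violates constraint 3: syllable 1 onset /ksm/ has 3 consonants (> 2) → phonotactically illegal
/wa/ — σ1 onset /w/, coda /∅/ ok → phonotactically legal
/zuf/ — σ1 onset /z/, coda /f/ ok → phonotactically legal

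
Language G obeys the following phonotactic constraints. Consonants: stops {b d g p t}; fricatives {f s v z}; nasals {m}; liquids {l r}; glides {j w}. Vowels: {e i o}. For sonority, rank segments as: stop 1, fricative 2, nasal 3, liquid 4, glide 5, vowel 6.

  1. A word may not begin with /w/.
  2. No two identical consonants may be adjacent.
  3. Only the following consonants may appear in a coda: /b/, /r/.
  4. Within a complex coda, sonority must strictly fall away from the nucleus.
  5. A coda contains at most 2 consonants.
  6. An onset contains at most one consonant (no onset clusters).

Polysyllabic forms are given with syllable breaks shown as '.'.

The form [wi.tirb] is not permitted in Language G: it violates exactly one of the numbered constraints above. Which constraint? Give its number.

[wi.tirb]: word begins with /w/.
This is a violation of constraint 1: "A word may not begin with /w/."
The remaining constraints (2, 3, 4, 5, 6) are satisfied.

1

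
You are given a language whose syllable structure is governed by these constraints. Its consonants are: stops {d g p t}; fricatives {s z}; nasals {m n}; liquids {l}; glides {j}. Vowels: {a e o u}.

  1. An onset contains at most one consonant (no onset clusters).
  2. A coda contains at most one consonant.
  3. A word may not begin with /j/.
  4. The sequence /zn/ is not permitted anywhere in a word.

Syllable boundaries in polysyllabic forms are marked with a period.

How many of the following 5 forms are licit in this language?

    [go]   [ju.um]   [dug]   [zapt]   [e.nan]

3

[go] — σ1 onset /g/, coda /∅/ ok → licit
[ju.um] — violates constraint 3: word begins with /j/ → illicit
[dug] — σ1 onset /d/, coda /g/ ok → licit
[zapt] — violates constraint 2: syllable 1 coda /pt/ has 2 consonants (> 1) → illicit
[e.nan] — σ1 onset /∅/, coda /∅/ ok; σ2 onset /n/, coda /n/ ok → licit
Licit: [go], [dug], [e.nan] → 3.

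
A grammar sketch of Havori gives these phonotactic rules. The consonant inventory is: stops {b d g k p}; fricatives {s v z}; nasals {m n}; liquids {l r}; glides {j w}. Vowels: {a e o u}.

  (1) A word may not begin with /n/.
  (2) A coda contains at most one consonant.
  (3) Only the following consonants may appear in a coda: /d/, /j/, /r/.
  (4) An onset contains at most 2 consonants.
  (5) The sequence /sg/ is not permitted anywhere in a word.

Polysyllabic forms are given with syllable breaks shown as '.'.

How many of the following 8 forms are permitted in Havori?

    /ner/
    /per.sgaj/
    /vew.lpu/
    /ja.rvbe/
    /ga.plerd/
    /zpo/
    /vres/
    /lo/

/ner/ — violates constraint 1: word begins with /n/ → not permitted
/per.sgaj/ — violates constraint 5: contains banned sequence /sg/ → not permitted
/vew.lpu/ — violates constraint 3: syllable 1 coda contains /w/, which is not a licensed coda consonant → not permitted
/ja.rvbe/ — violates constraint 4: syllable 2 onset /rvb/ has 3 consonants (> 2) → not permitted
/ga.plerd/ — violates constraint 2: syllable 2 coda /rd/ has 2 consonants (> 1) → not permitted
/zpo/ — σ1 onset /zp/ (2C), coda /∅/ ok → permitted
/vres/ — violates constraint 3: syllable 1 coda contains /s/, which is not a licensed coda consonant → not permitted
/lo/ — σ1 onset /l/, coda /∅/ ok → permitted
Permitted: /zpo/, /lo/ → 2.

2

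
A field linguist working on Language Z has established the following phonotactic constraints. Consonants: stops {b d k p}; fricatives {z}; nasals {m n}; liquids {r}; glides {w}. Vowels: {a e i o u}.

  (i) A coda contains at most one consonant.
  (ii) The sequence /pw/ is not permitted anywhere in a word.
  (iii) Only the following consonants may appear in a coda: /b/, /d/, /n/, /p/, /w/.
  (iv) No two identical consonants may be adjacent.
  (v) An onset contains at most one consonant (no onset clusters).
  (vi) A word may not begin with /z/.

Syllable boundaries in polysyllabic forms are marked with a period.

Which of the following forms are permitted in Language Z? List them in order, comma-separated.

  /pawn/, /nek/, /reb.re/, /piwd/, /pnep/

/pawn/ — violates constraint (i): syllable 1 coda /wn/ has 2 consonants (> 1) → not permitted
/nek/ — violates constraint (iii): syllable 1 coda contains /k/, which is not a licensed coda consonant → not permitted
/reb.re/ — σ1 onset /r/, coda /b/ ok; σ2 onset /r/, coda /∅/ ok → permitted
/piwd/ — violates constraint (i): syllable 1 coda /wd/ has 2 consonants (> 1) → not permitted
/pnep/ — violates constraint (v): syllable 1 onset /pn/ has 2 consonants (> 1) → not permitted

/reb.re/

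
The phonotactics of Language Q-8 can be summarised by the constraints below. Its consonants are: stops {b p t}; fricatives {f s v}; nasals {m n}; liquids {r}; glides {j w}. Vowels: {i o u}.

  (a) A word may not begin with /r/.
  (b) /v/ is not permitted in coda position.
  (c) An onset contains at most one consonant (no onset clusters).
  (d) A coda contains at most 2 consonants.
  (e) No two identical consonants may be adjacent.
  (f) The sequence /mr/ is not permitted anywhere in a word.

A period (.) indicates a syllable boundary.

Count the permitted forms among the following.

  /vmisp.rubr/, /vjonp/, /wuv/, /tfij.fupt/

/vmisp.rubr/ — violates constraint (c): syllable 1 onset /vm/ has 2 consonants (> 1) → not permitted
/vjonp/ — violates constraint (c): syllable 1 onset /vj/ has 2 consonants (> 1) → not permitted
/wuv/ — violates constraint (b): syllable 1 coda contains /v/ → not permitted
/tfij.fupt/ — violates constraint (c): syllable 1 onset /tf/ has 2 consonants (> 1) → not permitted
No form is permitted → 0.

0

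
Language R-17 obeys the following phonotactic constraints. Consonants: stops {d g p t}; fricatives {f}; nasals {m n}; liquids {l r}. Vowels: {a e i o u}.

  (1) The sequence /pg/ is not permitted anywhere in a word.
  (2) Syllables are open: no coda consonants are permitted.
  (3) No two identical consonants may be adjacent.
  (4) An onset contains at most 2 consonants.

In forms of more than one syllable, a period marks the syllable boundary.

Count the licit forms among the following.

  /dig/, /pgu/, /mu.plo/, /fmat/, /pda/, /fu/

/dig/ — violates constraint 2: syllable 1 coda /g/ has 1 consonant (> 0) → illicit
/pgu/ — violates constraint 1: contains banned sequence /pg/ → illicit
/mu.plo/ — σ1 onset /m/, coda /∅/ ok; σ2 onset /pl/ (2C), coda /∅/ ok → licit
/fmat/ — violates constraint 2: syllable 1 coda /t/ has 1 consonant (> 0) → illicit
/pda/ — σ1 onset /pd/ (2C), coda /∅/ ok → licit
/fu/ — σ1 onset /f/, coda /∅/ ok → licit
Licit: /mu.plo/, /pda/, /fu/ → 3.

3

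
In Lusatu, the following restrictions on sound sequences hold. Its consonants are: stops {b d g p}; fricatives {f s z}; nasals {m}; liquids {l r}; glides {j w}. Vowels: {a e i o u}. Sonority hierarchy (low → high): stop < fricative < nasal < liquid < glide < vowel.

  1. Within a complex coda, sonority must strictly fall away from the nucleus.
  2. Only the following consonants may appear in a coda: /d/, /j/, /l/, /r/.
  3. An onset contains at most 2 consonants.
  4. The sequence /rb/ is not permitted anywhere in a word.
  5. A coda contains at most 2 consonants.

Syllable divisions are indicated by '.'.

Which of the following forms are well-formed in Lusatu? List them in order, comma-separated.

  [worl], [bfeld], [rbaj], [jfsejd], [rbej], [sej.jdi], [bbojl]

[worl] — violates constraint 1: syllable 1 coda /rl/: /r/ (liquid, 4) → /l/ (liquid, 4) does not fall → ill-formed
[bfeld] — σ1 onset /bf/ (2C), coda /ld/ (4→1 falls) ok → well-formed
[rbaj] — violates constraint 4: contains banned sequence /rb/ → ill-formed
[jfsejd] — violates constraint 3: syllable 1 onset /jfs/ has 3 consonants (> 2) → ill-formed
[rbej] — violates constraint 4: contains banned sequence /rb/ → ill-formed
[sej.jdi] — σ1 onset /s/, coda /j/ ok; σ2 onset /jd/ (2C), coda /∅/ ok → well-formed
[bbojl] — σ1 onset /bb/ (2C), coda /jl/ (5→4 falls) ok → well-formed

[bfeld], [sej.jdi], [bbojl]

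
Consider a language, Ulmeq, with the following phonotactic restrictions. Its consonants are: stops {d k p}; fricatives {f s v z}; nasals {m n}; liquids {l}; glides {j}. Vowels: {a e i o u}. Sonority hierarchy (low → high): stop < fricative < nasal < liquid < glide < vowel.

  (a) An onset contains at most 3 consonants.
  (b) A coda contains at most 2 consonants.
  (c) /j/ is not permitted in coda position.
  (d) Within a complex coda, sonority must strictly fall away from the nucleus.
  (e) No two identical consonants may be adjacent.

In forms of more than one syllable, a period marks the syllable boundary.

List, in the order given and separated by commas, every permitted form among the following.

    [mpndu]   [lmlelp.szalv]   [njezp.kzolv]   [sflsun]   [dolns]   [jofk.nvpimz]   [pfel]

[mpndu] — violates constraint (a): syllable 1 onset /mpnd/ has 4 consonants (> 3) → not permitted
[lmlelp.szalv] — σ1 onset /lml/ (3C), coda /lp/ (4→1 falls) ok; σ2 onset /sz/ (2C), coda /lv/ (4→2 falls) ok → permitted
[njezp.kzolv] — σ1 onset /nj/ (2C), coda /zp/ (2→1 falls) ok; σ2 onset /kz/ (2C), coda /lv/ (4→2 falls) ok → permitted
[sflsun] — violates constraint (a): syllable 1 onset /sfls/ has 4 consonants (> 3) → not permitted
[dolns] — violates constraint (b): syllable 1 coda /lns/ has 3 consonants (> 2) → not permitted
[jofk.nvpimz] — σ1 onset /j/, coda /fk/ (2→1 falls) ok; σ2 onset /nvp/ (3C), coda /mz/ (3→2 falls) ok → permitted
[pfel] — σ1 onset /pf/ (2C), coda /l/ ok → permitted

[lmlelp.szalv], [njezp.kzolv], [jofk.nvpimz], [pfel]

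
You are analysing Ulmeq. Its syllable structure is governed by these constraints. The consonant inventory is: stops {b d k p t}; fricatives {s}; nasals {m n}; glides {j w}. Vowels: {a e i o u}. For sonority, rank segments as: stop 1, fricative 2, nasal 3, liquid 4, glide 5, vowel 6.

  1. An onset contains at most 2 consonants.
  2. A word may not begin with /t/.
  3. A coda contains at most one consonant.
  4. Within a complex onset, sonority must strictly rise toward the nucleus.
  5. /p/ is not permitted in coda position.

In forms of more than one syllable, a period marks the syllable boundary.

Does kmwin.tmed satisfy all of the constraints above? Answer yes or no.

kmwin.tmed — violates constraint 1: syllable 1 onset /kmw/ has 3 consonants (> 2) → ill-formed

no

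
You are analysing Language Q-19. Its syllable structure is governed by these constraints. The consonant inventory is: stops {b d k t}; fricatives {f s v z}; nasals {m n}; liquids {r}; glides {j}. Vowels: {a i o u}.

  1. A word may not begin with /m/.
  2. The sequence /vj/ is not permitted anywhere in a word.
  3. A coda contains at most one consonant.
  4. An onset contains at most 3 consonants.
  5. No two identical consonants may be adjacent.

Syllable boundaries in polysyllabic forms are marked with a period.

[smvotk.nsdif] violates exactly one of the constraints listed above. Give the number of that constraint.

[smvotk.nsdif]: syllable 1 coda /tk/ has 2 consonants (> 1).
This is a violation of constraint 3: "A coda contains at most one consonant."
The remaining constraints (1, 2, 4, 5) are satisfied.

3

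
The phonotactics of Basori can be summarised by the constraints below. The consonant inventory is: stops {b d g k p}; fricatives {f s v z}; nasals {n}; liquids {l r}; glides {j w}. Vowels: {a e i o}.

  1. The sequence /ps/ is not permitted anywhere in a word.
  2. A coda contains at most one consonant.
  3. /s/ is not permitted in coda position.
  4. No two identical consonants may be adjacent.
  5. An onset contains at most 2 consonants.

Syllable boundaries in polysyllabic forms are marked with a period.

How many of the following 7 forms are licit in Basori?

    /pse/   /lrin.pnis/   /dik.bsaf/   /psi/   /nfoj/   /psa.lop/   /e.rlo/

3

/pse/ — violates constraint 1: contains banned sequence /ps/ → illicit
/lrin.pnis/ — violates constraint 3: syllable 2 coda contains /s/ → illicit
/dik.bsaf/ — σ1 onset /d/, coda /k/ ok; σ2 onset /bs/ (2C), coda /f/ ok → licit
/psi/ — violates constraint 1: contains banned sequence /ps/ → illicit
/nfoj/ — σ1 onset /nf/ (2C), coda /j/ ok → licit
/psa.lop/ — violates constraint 1: contains banned sequence /ps/ → illicit
/e.rlo/ — σ1 onset /∅/, coda /∅/ ok; σ2 onset /rl/ (2C), coda /∅/ ok → licit
Licit: /dik.bsaf/, /nfoj/, /e.rlo/ → 3.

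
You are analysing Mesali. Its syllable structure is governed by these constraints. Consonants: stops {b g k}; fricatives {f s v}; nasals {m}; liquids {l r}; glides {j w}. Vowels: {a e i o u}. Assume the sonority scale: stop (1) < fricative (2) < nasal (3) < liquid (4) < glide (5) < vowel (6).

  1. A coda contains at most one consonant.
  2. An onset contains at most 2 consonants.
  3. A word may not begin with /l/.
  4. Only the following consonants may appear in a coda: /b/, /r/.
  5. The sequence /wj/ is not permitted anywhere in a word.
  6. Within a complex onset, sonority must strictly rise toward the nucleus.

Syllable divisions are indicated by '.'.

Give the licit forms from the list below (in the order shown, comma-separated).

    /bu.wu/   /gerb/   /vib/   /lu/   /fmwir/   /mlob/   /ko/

/bu.wu/ — σ1 onset /b/, coda /∅/ ok; σ2 onset /w/, coda /∅/ ok → licit
/gerb/ — violates constraint 1: syllable 1 coda /rb/ has 2 consonants (> 1) → illicit
/vib/ — σ1 onset /v/, coda /b/ ok → licit
/lu/ — violates constraint 3: word begins with /l/ → illicit
/fmwir/ — violates constraint 2: syllable 1 onset /fmw/ has 3 consonants (> 2) → illicit
/mlob/ — σ1 onset /ml/ (3→4 rises), coda /b/ ok → licit
/ko/ — σ1 onset /k/, coda /∅/ ok → licit

/bu.wu/, /vib/, /mlob/, /ko/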